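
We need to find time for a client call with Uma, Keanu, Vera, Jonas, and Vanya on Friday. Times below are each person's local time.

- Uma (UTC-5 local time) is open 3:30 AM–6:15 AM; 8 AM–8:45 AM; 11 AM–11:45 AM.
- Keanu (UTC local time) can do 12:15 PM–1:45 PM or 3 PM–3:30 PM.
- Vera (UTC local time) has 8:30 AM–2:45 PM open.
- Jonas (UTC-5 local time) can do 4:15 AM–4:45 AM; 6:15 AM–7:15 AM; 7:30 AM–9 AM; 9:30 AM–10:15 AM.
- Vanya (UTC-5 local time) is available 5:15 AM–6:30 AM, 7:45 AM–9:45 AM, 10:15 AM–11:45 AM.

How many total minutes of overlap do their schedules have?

45

Uma in UTC: 08:30-11:15, 13:00-13:45, 16:00-16:45 (add 5h to convert from UTC-5).
Keanu in UTC: 12:15-13:45, 15:00-15:30.
Vera in UTC: 08:30-14:45.
Jonas in UTC: 09:15-09:45, 11:15-12:15, 12:30-14:00, 14:30-15:15 (add 5h to convert from UTC-5).
Vanya in UTC: 10:15-11:30, 12:45-14:45, 15:15-16:45 (add 5h to convert from UTC-5).
Uma ∩ Keanu: 13:00-13:45.
Uma ∩ Keanu ∩ Vera: 13:00-13:45.
Uma ∩ Keanu ∩ Vera ∩ Jonas: 13:00-13:45.
Uma ∩ Keanu ∩ Vera ∩ Jonas ∩ Vanya: 13:00-13:45.
That's a single block of 45 minutes.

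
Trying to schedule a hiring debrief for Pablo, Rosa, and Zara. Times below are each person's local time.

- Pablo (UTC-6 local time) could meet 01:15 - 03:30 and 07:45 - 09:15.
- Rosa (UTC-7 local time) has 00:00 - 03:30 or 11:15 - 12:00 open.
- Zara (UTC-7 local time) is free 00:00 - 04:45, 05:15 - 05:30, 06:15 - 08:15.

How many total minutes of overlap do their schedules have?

135

Pablo in UTC: 07:15-09:30, 13:45-15:15 (add 6h to convert from UTC-6).
Rosa in UTC: 07:00-10:30, 18:15-19:00 (add 7h to convert from UTC-7).
Zara in UTC: 07:00-11:45, 12:15-12:30, 13:15-15:15 (add 7h to convert from UTC-7).
Pablo ∩ Rosa: 07:15-09:30.
Pablo ∩ Rosa ∩ Zara: 07:15-09:30.
So the common availability across everyone is 07:15-09:30.
That's a single block of 135 minutes.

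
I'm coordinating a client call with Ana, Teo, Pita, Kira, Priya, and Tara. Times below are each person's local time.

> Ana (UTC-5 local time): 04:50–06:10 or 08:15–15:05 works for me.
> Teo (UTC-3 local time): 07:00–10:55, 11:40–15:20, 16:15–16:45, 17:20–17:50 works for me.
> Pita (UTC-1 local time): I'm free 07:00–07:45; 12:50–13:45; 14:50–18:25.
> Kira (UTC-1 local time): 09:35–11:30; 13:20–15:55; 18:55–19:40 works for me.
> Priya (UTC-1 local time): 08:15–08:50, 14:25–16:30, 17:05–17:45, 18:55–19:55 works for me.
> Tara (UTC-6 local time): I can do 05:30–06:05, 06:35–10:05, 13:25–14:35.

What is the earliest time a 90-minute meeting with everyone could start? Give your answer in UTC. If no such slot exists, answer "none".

Ana in UTC: 09:50-11:10, 13:15-20:05 (add 5h to convert from UTC-5).
Teo in UTC: 10:00-13:55, 14:40-18:20, 19:15-19:45, 20:20-20:50 (add 3h to convert from UTC-3).
Pita in UTC: 08:00-08:45, 13:50-14:45, 15:50-19:25 (add 1h to convert from UTC-1).
Kira in UTC: 10:35-12:30, 14:20-16:55, 19:55-20:40 (add 1h to convert from UTC-1).
Priya in UTC: 09:15-09:50, 15:25-17:30, 18:05-18:45, 19:55-20:55 (add 1h to convert from UTC-1).
Tara in UTC: 11:30-12:05, 12:35-16:05, 19:25-20:35 (add 6h to convert from UTC-6).
Ana ∩ Teo: 10:00-11:10, 13:15-13:55, 14:40-18:20, 19:15-19:45.
Ana ∩ Teo ∩ Pita: 13:50-13:55, 14:40-14:45, 15:50-18:20, 19:15-19:25.
Ana ∩ Teo ∩ Pita ∩ Kira: 14:40-14:45, 15:50-16:55.
Ana ∩ Teo ∩ Pita ∩ Kira ∩ Priya: 15:50-16:55.
Ana ∩ Teo ∩ Pita ∩ Kira ∩ Priya ∩ Tara: 15:50-16:05.
No common window is at least 90 minutes long.

none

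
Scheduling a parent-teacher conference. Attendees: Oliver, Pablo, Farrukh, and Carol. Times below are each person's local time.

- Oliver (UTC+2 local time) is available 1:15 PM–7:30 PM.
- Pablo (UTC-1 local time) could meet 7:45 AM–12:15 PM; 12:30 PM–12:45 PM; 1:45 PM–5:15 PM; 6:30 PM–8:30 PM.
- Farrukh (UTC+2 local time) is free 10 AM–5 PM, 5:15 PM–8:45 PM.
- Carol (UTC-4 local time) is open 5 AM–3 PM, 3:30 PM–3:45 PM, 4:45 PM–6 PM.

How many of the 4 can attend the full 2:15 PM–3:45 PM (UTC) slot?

Oliver in UTC: 11:15-17:30 (subtract 2h to convert from UTC+2).
Pablo in UTC: 08:45-13:15, 13:30-13:45, 14:45-18:15, 19:30-21:30 (add 1h to convert from UTC-1).
Farrukh in UTC: 08:00-15:00, 15:15-18:45 (subtract 2h to convert from UTC+2).
Carol in UTC: 09:00-19:00, 19:30-19:45, 20:45-22:00 (add 4h to convert from UTC-4).
Oliver and Carol can make the full 14:15-15:45 slot — that's 2.

2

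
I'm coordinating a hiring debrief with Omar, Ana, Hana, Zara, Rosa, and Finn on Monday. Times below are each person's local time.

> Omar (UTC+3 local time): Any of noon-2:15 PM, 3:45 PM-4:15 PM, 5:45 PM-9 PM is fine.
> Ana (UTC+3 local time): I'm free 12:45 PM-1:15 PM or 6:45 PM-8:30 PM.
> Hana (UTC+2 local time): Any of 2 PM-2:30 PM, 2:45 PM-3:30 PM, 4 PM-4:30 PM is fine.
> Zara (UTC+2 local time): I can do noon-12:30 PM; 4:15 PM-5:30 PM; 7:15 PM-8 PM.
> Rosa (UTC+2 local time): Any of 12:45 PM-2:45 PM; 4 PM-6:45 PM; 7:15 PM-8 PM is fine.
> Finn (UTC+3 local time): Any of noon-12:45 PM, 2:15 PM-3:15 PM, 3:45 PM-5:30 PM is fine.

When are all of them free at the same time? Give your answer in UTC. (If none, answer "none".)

none

Omar in UTC: 09:00-11:15, 12:45-13:15, 14:45-18:00 (subtract 3h to convert from UTC+3).
Ana in UTC: 09:45-10:15, 15:45-17:30 (subtract 3h to convert from UTC+3).
Hana in UTC: 12:00-12:30, 12:45-13:30, 14:00-14:30 (subtract 2h to convert from UTC+2).
Zara in UTC: 10:00-10:30, 14:15-15:30, 17:15-18:00 (subtract 2h to convert from UTC+2).
Rosa in UTC: 10:45-12:45, 14:00-16:45, 17:15-18:00 (subtract 2h to convert from UTC+2).
Finn in UTC: 09:00-09:45, 11:15-12:15, 12:45-14:30 (subtract 3h to convert from UTC+3).
Omar ∩ Ana: 09:45-10:15, 15:45-17:30.
Omar ∩ Ana ∩ Hana: ∅.
Omar ∩ Ana ∩ Hana ∩ Zara: ∅.
Omar ∩ Ana ∩ Hana ∩ Zara ∩ Rosa: ∅.
Omar ∩ Ana ∩ Hana ∩ Zara ∩ Rosa ∩ Finn: ∅.
There is no time when everyone is free.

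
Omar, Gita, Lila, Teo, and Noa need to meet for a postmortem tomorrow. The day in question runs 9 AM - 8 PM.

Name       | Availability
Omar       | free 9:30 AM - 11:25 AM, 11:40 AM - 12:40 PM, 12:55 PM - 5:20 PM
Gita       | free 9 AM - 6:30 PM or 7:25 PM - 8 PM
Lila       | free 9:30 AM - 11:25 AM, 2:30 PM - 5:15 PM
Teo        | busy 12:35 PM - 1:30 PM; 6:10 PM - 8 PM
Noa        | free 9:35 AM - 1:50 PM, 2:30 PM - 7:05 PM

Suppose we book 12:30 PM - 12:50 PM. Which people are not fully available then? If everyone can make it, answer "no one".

Omar free: 09:30-11:25, 11:40-12:40, 12:55-17:20.
Gita free: 09:00-18:30, 19:25-20:00.
Lila free: 09:30-11:25, 14:30-17:15.
Teo free: 09:00-12:35, 13:30-18:10 (invert busy blocks within the working day).
Noa free: 09:35-13:50, 14:30-19:05.
Omar: not fully free for 12:30-12:50. Gita: free for 12:30-12:50. Lila: not fully free for 12:30-12:50. Teo: not fully free for 12:30-12:50. Noa: free for 12:30-12:50.

Lila, Omar, Teo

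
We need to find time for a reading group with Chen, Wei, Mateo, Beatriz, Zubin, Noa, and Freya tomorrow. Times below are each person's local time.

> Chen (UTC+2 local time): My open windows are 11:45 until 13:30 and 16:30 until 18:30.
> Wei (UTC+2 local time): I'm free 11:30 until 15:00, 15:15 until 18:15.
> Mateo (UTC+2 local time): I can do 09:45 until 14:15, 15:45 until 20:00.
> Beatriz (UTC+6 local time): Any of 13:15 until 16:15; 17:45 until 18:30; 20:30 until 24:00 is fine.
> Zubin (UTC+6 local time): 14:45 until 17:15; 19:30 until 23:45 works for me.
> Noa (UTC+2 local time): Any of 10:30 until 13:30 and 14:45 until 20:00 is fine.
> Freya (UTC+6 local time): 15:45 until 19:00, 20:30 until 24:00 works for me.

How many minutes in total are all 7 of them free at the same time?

135

Chen in UTC: 09:45-11:30, 14:30-16:30 (subtract 2h to convert from UTC+2).
Wei in UTC: 09:30-13:00, 13:15-16:15 (subtract 2h to convert from UTC+2).
Mateo in UTC: 07:45-12:15, 13:45-18:00 (subtract 2h to convert from UTC+2).
Beatriz in UTC: 07:15-10:15, 11:45-12:30, 14:30-18:00 (subtract 6h to convert from UTC+6).
Zubin in UTC: 08:45-11:15, 13:30-17:45 (subtract 6h to convert from UTC+6).
Noa in UTC: 08:30-11:30, 12:45-18:00 (subtract 2h to convert from UTC+2).
Freya in UTC: 09:45-13:00, 14:30-18:00 (subtract 6h to convert from UTC+6).
Chen ∩ Wei: 09:45-11:30, 14:30-16:15.
Chen ∩ Wei ∩ Mateo: 09:45-11:30, 14:30-16:15.
Chen ∩ Wei ∩ Mateo ∩ Beatriz: 09:45-10:15, 14:30-16:15.
Chen ∩ Wei ∩ Mateo ∩ Beatriz ∩ Zubin: 09:45-10:15, 14:30-16:15.
Chen ∩ Wei ∩ Mateo ∩ Beatriz ∩ Zubin ∩ Noa: 09:45-10:15, 14:30-16:15.
Chen ∩ Wei ∩ Mateo ∩ Beatriz ∩ Zubin ∩ Noa ∩ Freya: 09:45-10:15, 14:30-16:15.
Summing the common windows: 30 + 105 = 135 minutes.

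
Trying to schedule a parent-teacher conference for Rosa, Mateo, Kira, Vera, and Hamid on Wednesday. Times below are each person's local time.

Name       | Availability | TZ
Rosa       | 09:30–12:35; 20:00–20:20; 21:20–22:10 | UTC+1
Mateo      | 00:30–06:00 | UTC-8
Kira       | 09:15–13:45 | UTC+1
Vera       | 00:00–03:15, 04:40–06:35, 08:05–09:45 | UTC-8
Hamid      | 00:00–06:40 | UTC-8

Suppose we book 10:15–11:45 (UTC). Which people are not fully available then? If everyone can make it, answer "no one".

Rosa in UTC: 08:30-11:35, 19:00-19:20, 20:20-21:10 (subtract 1h to convert from UTC+1).
Mateo in UTC: 08:30-14:00 (add 8h to convert from UTC-8).
Kira in UTC: 08:15-12:45 (subtract 1h to convert from UTC+1).
Vera in UTC: 08:00-11:15, 12:40-14:35, 16:05-17:45 (add 8h to convert from UTC-8).
Hamid in UTC: 08:00-14:40 (add 8h to convert from UTC-8).
Rosa: not fully free for 10:15-11:45. Mateo: free for 10:15-11:45. Kira: free for 10:15-11:45. Vera: not fully free for 10:15-11:45. Hamid: free for 10:15-11:45.

Rosa, Vera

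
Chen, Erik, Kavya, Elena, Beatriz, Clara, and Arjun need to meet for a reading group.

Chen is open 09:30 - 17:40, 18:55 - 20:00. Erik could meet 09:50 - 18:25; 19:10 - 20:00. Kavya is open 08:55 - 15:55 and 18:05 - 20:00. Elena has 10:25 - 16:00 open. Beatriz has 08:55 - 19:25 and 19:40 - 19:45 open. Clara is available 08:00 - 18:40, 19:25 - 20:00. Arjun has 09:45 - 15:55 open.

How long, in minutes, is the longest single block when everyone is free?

330

Chen ∩ Erik: 09:50-17:40, 19:10-20:00.
Chen ∩ Erik ∩ Kavya: 09:50-15:55, 19:10-20:00.
Chen ∩ Erik ∩ Kavya ∩ Elena: 10:25-15:55.
Chen ∩ Erik ∩ Kavya ∩ Elena ∩ Beatriz: 10:25-15:55.
Chen ∩ Erik ∩ Kavya ∩ Elena ∩ Beatriz ∩ Clara: 10:25-15:55.
Chen ∩ Erik ∩ Kavya ∩ Elena ∩ Beatriz ∩ Clara ∩ Arjun: 10:25-15:55.
Those are the intersection windows.
The longest is 10:25-15:55 at 330 minutes.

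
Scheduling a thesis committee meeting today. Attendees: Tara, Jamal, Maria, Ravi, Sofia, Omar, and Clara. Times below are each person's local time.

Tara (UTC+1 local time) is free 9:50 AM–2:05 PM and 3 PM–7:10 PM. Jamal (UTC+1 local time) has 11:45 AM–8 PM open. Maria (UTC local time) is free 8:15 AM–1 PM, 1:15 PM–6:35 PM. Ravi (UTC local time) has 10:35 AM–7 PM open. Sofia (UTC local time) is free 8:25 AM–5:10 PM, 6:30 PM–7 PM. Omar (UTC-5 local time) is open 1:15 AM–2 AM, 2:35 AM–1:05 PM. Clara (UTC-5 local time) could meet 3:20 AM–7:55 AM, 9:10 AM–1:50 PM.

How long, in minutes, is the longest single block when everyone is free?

Tara in UTC: 08:50-13:05, 14:00-18:10 (subtract 1h to convert from UTC+1).
Jamal in UTC: 10:45-19:00 (subtract 1h to convert from UTC+1).
Maria in UTC: 08:15-13:00, 13:15-18:35.
Ravi in UTC: 10:35-19:00.
Sofia in UTC: 08:25-17:10, 18:30-19:00.
Omar in UTC: 06:15-07:00, 07:35-18:05 (add 5h to convert from UTC-5).
Clara in UTC: 08:20-12:55, 14:10-18:50 (add 5h to convert from UTC-5).
Tara ∩ Jamal: 10:45-13:05, 14:00-18:10.
Tara ∩ Jamal ∩ Maria: 10:45-13:00, 14:00-18:10.
Tara ∩ Jamal ∩ Maria ∩ Ravi: 10:45-13:00, 14:00-18:10.
Tara ∩ Jamal ∩ Maria ∩ Ravi ∩ Sofia: 10:45-13:00, 14:00-17:10.
Tara ∩ Jamal ∩ Maria ∩ Ravi ∩ Sofia ∩ Omar: 10:45-13:00, 14:00-17:10.
Tara ∩ Jamal ∩ Maria ∩ Ravi ∩ Sofia ∩ Omar ∩ Clara: 10:45-12:55, 14:10-17:10.
The longest is 14:10-17:10 at 180 minutes.

180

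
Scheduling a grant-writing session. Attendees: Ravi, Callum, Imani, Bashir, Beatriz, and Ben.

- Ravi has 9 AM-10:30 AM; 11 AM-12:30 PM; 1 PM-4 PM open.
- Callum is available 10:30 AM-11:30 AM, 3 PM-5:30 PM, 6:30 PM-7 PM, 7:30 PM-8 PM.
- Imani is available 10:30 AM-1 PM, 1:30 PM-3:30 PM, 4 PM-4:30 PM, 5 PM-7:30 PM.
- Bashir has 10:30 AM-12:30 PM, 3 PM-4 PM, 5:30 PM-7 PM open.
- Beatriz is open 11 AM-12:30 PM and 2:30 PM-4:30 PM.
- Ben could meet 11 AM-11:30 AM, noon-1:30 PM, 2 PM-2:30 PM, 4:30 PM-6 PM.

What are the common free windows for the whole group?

Ravi ∩ Callum: 11:00-11:30, 15:00-16:00.
Ravi ∩ Callum ∩ Imani: 11:00-11:30, 15:00-15:30.
Ravi ∩ Callum ∩ Imani ∩ Bashir: 11:00-11:30, 15:00-15:30.
Ravi ∩ Callum ∩ Imani ∩ Bashir ∩ Beatriz: 11:00-11:30, 15:00-15:30.
Ravi ∩ Callum ∩ Imani ∩ Bashir ∩ Beatriz ∩ Ben: 11:00-11:30.
So the common availability across everyone is 11:00-11:30.

11:00-11:30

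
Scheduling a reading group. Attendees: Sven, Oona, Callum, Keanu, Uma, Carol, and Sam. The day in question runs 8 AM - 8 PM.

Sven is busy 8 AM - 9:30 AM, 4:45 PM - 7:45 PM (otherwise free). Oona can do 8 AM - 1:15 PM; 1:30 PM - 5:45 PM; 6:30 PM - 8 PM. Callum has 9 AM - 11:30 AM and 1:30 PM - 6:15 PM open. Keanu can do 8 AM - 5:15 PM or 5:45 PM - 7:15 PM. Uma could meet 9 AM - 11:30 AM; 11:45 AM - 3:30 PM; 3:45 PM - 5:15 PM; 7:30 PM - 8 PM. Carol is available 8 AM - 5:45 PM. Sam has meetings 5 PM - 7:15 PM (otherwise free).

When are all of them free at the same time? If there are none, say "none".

Sven free: 09:30-16:45, 19:45-20:00 (invert busy blocks within the working day).
Oona free: 08:00-13:15, 13:30-17:45, 18:30-20:00.
Callum free: 09:00-11:30, 13:30-18:15.
Keanu free: 08:00-17:15, 17:45-19:15.
Uma free: 09:00-11:30, 11:45-15:30, 15:45-17:15, 19:30-20:00.
Carol free: 08:00-17:45.
Sam free: 08:00-17:00, 19:15-20:00 (invert busy blocks within the working day).
Sven ∩ Oona: 09:30-13:15, 13:30-16:45, 19:45-20:00.
Sven ∩ Oona ∩ Callum: 09:30-11:30, 13:30-16:45.
Sven ∩ Oona ∩ Callum ∩ Keanu: 09:30-11:30, 13:30-16:45.
Sven ∩ Oona ∩ Callum ∩ Keanu ∩ Uma: 09:30-11:30, 13:30-15:30, 15:45-16:45.
Sven ∩ Oona ∩ Callum ∩ Keanu ∩ Uma ∩ Carol: 09:30-11:30, 13:30-15:30, 15:45-16:45.
Sven ∩ Oona ∩ Callum ∩ Keanu ∩ Uma ∩ Carol ∩ Sam: 09:30-11:30, 13:30-15:30, 15:45-16:45.

09:30-11:30, 13:30-15:30, 15:45-16:45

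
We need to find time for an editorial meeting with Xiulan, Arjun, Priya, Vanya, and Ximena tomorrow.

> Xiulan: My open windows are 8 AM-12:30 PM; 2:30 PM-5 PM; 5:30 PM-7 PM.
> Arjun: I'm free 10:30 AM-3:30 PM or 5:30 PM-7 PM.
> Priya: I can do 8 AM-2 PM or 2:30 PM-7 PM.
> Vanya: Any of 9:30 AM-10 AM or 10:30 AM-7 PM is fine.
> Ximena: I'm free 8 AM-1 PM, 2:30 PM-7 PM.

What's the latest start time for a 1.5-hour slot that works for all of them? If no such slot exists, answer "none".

Xiulan ∩ Arjun: 10:30-12:30, 14:30-15:30, 17:30-19:00.
Xiulan ∩ Arjun ∩ Priya: 10:30-12:30, 14:30-15:30, 17:30-19:00.
Xiulan ∩ Arjun ∩ Priya ∩ Vanya: 10:30-12:30, 14:30-15:30, 17:30-19:00.
Xiulan ∩ Arjun ∩ Priya ∩ Vanya ∩ Ximena: 10:30-12:30, 14:30-15:30, 17:30-19:00.
The last common window of at least 90 minutes is 17:30-19:00; a 90-minute meeting can start as late as 17:30 and still end by 19:00.

17:30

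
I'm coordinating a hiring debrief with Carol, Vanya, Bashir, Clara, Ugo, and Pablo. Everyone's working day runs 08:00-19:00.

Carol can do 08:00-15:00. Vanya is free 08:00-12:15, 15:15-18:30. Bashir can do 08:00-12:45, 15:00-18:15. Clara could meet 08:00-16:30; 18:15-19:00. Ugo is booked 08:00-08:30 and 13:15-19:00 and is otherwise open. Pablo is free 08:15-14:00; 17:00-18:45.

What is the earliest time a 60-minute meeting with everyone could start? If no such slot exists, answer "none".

Carol free: 08:00-15:00.
Vanya free: 08:00-12:15, 15:15-18:30.
Bashir free: 08:00-12:45, 15:00-18:15.
Clara free: 08:00-16:30, 18:15-19:00.
Ugo free: 08:30-13:15 (invert busy blocks within the working day).
Pablo free: 08:15-14:00, 17:00-18:45.
Carol ∩ Vanya: 08:00-12:15.
Carol ∩ Vanya ∩ Bashir: 08:00-12:15.
Carol ∩ Vanya ∩ Bashir ∩ Clara: 08:00-12:15.
Carol ∩ Vanya ∩ Bashir ∩ Clara ∩ Ugo: 08:30-12:15.
Carol ∩ Vanya ∩ Bashir ∩ Clara ∩ Ugo ∩ Pablo: 08:30-12:15.
The first common window of at least 60 minutes is 08:30-12:15, so the earliest start is 08:30.

08:30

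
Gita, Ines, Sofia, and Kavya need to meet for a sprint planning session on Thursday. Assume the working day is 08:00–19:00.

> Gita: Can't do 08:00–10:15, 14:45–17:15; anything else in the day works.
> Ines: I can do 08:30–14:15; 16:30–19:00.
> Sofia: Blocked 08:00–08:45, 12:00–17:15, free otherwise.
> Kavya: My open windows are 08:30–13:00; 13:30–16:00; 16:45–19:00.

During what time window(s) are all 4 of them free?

10:15-12:00, 17:15-19:00

Gita free: 10:15-14:45, 17:15-19:00 (invert busy blocks within the working day).
Ines free: 08:30-14:15, 16:30-19:00.
Sofia free: 08:45-12:00, 17:15-19:00 (invert busy blocks within the working day).
Kavya free: 08:30-13:00, 13:30-16:00, 16:45-19:00.
Gita ∩ Ines: 10:15-14:15, 17:15-19:00.
Gita ∩ Ines ∩ Sofia: 10:15-12:00, 17:15-19:00.
Gita ∩ Ines ∩ Sofia ∩ Kavya: 10:15-12:00, 17:15-19:00.
Those are the intersection windows.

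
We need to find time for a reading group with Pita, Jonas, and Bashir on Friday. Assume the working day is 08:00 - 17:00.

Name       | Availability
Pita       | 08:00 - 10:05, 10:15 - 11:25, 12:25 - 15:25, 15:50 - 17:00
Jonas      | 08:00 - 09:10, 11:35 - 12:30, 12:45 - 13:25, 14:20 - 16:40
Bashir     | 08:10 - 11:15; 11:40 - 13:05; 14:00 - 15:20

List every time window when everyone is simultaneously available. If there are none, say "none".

08:10-09:10, 12:25-12:30, 12:45-13:05, 14:20-15:20

Pita ∩ Jonas: 08:00-09:10, 12:25-12:30, 12:45-13:25, 14:20-15:25, 15:50-16:40.
Pita ∩ Jonas ∩ Bashir: 08:10-09:10, 12:25-12:30, 12:45-13:05, 14:20-15:20.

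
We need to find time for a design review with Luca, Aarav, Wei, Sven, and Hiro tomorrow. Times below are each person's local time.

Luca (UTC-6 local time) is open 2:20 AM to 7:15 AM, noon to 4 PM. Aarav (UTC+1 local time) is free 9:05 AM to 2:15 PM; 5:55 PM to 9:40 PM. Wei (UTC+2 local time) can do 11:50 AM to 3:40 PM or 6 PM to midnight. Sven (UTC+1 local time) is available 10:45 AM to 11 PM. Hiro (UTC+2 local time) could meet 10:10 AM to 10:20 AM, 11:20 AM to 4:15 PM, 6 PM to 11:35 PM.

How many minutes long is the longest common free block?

205

Luca in UTC: 08:20-13:15, 18:00-22:00 (add 6h to convert from UTC-6).
Aarav in UTC: 08:05-13:15, 16:55-20:40 (subtract 1h to convert from UTC+1).
Wei in UTC: 09:50-13:40, 16:00-22:00 (subtract 2h to convert from UTC+2).
Sven in UTC: 09:45-22:00 (subtract 1h to convert from UTC+1).
Hiro in UTC: 08:10-08:20, 09:20-14:15, 16:00-21:35 (subtract 2h to convert from UTC+2).
Luca ∩ Aarav: 08:20-13:15, 18:00-20:40.
Luca ∩ Aarav ∩ Wei: 09:50-13:15, 18:00-20:40.
Luca ∩ Aarav ∩ Wei ∩ Sven: 09:50-13:15, 18:00-20:40.
Luca ∩ Aarav ∩ Wei ∩ Sven ∩ Hiro: 09:50-13:15, 18:00-20:40.
The longest is 09:50-13:15 at 205 minutes.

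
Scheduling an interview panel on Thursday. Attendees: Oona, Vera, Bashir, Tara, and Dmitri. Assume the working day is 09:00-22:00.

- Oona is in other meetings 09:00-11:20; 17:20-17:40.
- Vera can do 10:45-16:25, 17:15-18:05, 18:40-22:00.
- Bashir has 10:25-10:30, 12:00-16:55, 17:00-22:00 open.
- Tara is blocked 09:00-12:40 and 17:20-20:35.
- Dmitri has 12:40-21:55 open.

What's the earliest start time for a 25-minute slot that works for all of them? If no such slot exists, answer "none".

12:40

Oona free: 11:20-17:20, 17:40-22:00 (invert busy blocks within the working day).
Vera free: 10:45-16:25, 17:15-18:05, 18:40-22:00.
Bashir free: 10:25-10:30, 12:00-16:55, 17:00-22:00.
Tara free: 12:40-17:20, 20:35-22:00 (invert busy blocks within the working day).
Dmitri free: 12:40-21:55.
Oona ∩ Vera: 11:20-16:25, 17:15-17:20, 17:40-18:05, 18:40-22:00.
Oona ∩ Vera ∩ Bashir: 12:00-16:25, 17:15-17:20, 17:40-18:05, 18:40-22:00.
Oona ∩ Vera ∩ Bashir ∩ Tara: 12:40-16:25, 17:15-17:20, 20:35-22:00.
Oona ∩ Vera ∩ Bashir ∩ Tara ∩ Dmitri: 12:40-16:25, 17:15-17:20, 20:35-21:55.
Those are the intersection windows.
The first common window of at least 25 minutes is 12:40-16:25, so the earliest start is 12:40.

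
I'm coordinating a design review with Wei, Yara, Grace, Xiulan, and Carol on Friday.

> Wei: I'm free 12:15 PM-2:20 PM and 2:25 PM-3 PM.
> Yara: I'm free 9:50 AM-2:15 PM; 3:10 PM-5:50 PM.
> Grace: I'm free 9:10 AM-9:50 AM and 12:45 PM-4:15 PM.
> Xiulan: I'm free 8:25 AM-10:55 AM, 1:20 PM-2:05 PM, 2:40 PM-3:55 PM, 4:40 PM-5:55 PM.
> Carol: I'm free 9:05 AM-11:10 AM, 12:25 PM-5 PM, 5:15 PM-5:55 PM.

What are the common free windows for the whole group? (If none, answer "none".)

Wei ∩ Yara: 12:15-14:15.
Wei ∩ Yara ∩ Grace: 12:45-14:15.
Wei ∩ Yara ∩ Grace ∩ Xiulan: 13:20-14:05.
Wei ∩ Yara ∩ Grace ∩ Xiulan ∩ Carol: 13:20-14:05.
Those are the intersection windows.

13:20-14:05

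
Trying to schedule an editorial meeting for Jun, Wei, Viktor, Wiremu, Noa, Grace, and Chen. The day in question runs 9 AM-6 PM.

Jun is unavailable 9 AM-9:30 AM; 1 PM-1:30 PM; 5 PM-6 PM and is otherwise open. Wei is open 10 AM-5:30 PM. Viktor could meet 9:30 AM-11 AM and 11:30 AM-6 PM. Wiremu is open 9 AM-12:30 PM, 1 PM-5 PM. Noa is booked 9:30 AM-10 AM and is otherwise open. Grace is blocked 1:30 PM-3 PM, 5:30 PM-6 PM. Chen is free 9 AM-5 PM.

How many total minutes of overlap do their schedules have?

240

Jun free: 09:30-13:00, 13:30-17:00 (invert busy blocks within the working day).
Wei free: 10:00-17:30.
Viktor free: 09:30-11:00, 11:30-18:00.
Wiremu free: 09:00-12:30, 13:00-17:00.
Noa free: 09:00-09:30, 10:00-18:00 (invert busy blocks within the working day).
Grace free: 09:00-13:30, 15:00-17:30 (invert busy blocks within the working day).
Chen free: 09:00-17:00.
Jun ∩ Wei: 10:00-13:00, 13:30-17:00.
Jun ∩ Wei ∩ Viktor: 10:00-11:00, 11:30-13:00, 13:30-17:00.
Jun ∩ Wei ∩ Viktor ∩ Wiremu: 10:00-11:00, 11:30-12:30, 13:30-17:00.
Jun ∩ Wei ∩ Viktor ∩ Wiremu ∩ Noa: 10:00-11:00, 11:30-12:30, 13:30-17:00.
Jun ∩ Wei ∩ Viktor ∩ Wiremu ∩ Noa ∩ Grace: 10:00-11:00, 11:30-12:30, 15:00-17:00.
Jun ∩ Wei ∩ Viktor ∩ Wiremu ∩ Noa ∩ Grace ∩ Chen: 10:00-11:00, 11:30-12:30, 15:00-17:00.
So the common availability across everyone is 10:00-11:00, 11:30-12:30, 15:00-17:00.
Summing the common windows: 60 + 60 + 120 = 240 minutes.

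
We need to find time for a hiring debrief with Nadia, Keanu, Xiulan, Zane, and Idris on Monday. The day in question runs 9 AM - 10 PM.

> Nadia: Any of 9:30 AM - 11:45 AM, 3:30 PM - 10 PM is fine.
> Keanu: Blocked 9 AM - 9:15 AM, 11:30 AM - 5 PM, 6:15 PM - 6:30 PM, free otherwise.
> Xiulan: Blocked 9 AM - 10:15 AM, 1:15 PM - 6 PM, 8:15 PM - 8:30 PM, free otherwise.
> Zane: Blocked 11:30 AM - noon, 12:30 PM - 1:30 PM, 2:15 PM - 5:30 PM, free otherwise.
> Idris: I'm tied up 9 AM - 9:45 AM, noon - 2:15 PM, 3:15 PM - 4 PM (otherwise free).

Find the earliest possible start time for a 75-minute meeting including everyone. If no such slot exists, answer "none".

10:15

Nadia free: 09:30-11:45, 15:30-22:00.
Keanu free: 09:15-11:30, 17:00-18:15, 18:30-22:00 (invert busy blocks within the working day).
Xiulan free: 10:15-13:15, 18:00-20:15, 20:30-22:00 (invert busy blocks within the working day).
Zane free: 09:00-11:30, 12:00-12:30, 13:30-14:15, 17:30-22:00 (invert busy blocks within the working day).
Idris free: 09:45-12:00, 14:15-15:15, 16:00-22:00 (invert busy blocks within the working day).
Nadia ∩ Keanu: 09:30-11:30, 17:00-18:15, 18:30-22:00.
Nadia ∩ Keanu ∩ Xiulan: 10:15-11:30, 18:00-18:15, 18:30-20:15, 20:30-22:00.
Nadia ∩ Keanu ∩ Xiulan ∩ Zane: 10:15-11:30, 18:00-18:15, 18:30-20:15, 20:30-22:00.
Nadia ∩ Keanu ∩ Xiulan ∩ Zane ∩ Idris: 10:15-11:30, 18:00-18:15, 18:30-20:15, 20:30-22:00.
The first common window of at least 75 minutes is 10:15-11:30, so the earliest start is 10:15.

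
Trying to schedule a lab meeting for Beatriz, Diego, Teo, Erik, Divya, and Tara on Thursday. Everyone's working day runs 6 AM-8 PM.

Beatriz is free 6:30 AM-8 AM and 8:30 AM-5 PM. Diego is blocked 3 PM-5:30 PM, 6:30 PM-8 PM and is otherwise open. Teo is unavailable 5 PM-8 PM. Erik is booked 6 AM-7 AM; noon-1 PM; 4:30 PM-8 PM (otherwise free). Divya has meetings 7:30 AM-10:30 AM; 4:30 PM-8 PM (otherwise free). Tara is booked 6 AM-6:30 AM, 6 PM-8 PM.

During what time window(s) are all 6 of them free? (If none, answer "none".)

07:00-07:30, 10:30-12:00, 13:00-15:00

Beatriz free: 06:30-08:00, 08:30-17:00.
Diego free: 06:00-15:00, 17:30-18:30 (invert busy blocks within the working day).
Teo free: 06:00-17:00 (invert busy blocks within the working day).
Erik free: 07:00-12:00, 13:00-16:30 (invert busy blocks within the working day).
Divya free: 06:00-07:30, 10:30-16:30 (invert busy blocks within the working day).
Tara free: 06:30-18:00 (invert busy blocks within the working day).
Beatriz ∩ Diego: 06:30-08:00, 08:30-15:00.
Beatriz ∩ Diego ∩ Teo: 06:30-08:00, 08:30-15:00.
Beatriz ∩ Diego ∩ Teo ∩ Erik: 07:00-08:00, 08:30-12:00, 13:00-15:00.
Beatriz ∩ Diego ∩ Teo ∩ Erik ∩ Divya: 07:00-07:30, 10:30-12:00, 13:00-15:00.
Beatriz ∩ Diego ∩ Teo ∩ Erik ∩ Divya ∩ Tara: 07:00-07:30, 10:30-12:00, 13:00-15:00.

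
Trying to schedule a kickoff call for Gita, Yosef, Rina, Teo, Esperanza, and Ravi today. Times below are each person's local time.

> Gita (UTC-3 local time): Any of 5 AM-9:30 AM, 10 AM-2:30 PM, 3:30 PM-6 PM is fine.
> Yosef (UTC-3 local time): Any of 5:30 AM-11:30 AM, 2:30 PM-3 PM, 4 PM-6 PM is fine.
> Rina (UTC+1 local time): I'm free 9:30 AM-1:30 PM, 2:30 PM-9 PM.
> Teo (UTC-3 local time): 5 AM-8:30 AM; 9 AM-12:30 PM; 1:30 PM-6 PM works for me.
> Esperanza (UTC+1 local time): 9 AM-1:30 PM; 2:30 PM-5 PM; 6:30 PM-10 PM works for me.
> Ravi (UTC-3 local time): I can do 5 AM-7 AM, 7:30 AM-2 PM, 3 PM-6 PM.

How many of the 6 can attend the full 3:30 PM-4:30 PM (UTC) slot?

3

Gita in UTC: 08:00-12:30, 13:00-17:30, 18:30-21:00 (add 3h to convert from UTC-3).
Yosef in UTC: 08:30-14:30, 17:30-18:00, 19:00-21:00 (add 3h to convert from UTC-3).
Rina in UTC: 08:30-12:30, 13:30-20:00 (subtract 1h to convert from UTC+1).
Teo in UTC: 08:00-11:30, 12:00-15:30, 16:30-21:00 (add 3h to convert from UTC-3).
Esperanza in UTC: 08:00-12:30, 13:30-16:00, 17:30-21:00 (subtract 1h to convert from UTC+1).
Ravi in UTC: 08:00-10:00, 10:30-17:00, 18:00-21:00 (add 3h to convert from UTC-3).
Gita, Rina, and Ravi can make the full 15:30-16:30 slot — that's 3.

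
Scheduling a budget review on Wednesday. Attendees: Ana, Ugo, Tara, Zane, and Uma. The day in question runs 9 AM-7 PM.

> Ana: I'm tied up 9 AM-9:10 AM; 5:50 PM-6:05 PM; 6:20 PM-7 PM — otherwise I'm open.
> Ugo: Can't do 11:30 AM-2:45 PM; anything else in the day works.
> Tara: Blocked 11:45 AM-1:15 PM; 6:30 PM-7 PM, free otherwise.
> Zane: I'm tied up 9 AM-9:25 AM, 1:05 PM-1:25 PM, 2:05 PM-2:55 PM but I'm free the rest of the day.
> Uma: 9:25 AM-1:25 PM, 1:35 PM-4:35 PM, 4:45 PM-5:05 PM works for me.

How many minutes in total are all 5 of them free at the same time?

245

Ana free: 09:10-17:50, 18:05-18:20 (invert busy blocks within the working day).
Ugo free: 09:00-11:30, 14:45-19:00 (invert busy blocks within the working day).
Tara free: 09:00-11:45, 13:15-18:30 (invert busy blocks within the working day).
Zane free: 09:25-13:05, 13:25-14:05, 14:55-19:00 (invert busy blocks within the working day).
Uma free: 09:25-13:25, 13:35-16:35, 16:45-17:05.
Ana ∩ Ugo: 09:10-11:30, 14:45-17:50, 18:05-18:20.
Ana ∩ Ugo ∩ Tara: 09:10-11:30, 14:45-17:50, 18:05-18:20.
Ana ∩ Ugo ∩ Tara ∩ Zane: 09:25-11:30, 14:55-17:50, 18:05-18:20.
Ana ∩ Ugo ∩ Tara ∩ Zane ∩ Uma: 09:25-11:30, 14:55-16:35, 16:45-17:05.
Summing the common windows: 125 + 100 + 20 = 245 minutes.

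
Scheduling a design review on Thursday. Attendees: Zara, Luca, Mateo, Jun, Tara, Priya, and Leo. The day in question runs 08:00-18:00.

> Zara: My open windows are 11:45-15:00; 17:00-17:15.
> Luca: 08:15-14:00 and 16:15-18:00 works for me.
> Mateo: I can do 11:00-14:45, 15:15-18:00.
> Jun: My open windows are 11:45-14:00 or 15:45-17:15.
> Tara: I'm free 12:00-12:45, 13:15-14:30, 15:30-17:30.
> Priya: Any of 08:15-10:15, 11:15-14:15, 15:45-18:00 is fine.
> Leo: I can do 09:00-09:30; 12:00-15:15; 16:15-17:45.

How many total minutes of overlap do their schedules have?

Zara ∩ Luca: 11:45-14:00, 17:00-17:15.
Zara ∩ Luca ∩ Mateo: 11:45-14:00, 17:00-17:15.
Zara ∩ Luca ∩ Mateo ∩ Jun: 11:45-14:00, 17:00-17:15.
Zara ∩ Luca ∩ Mateo ∩ Jun ∩ Tara: 12:00-12:45, 13:15-14:00, 17:00-17:15.
Zara ∩ Luca ∩ Mateo ∩ Jun ∩ Tara ∩ Priya: 12:00-12:45, 13:15-14:00, 17:00-17:15.
Zara ∩ Luca ∩ Mateo ∩ Jun ∩ Tara ∩ Priya ∩ Leo: 12:00-12:45, 13:15-14:00, 17:00-17:15.
Summing the common windows: 45 + 45 + 15 = 105 minutes.

105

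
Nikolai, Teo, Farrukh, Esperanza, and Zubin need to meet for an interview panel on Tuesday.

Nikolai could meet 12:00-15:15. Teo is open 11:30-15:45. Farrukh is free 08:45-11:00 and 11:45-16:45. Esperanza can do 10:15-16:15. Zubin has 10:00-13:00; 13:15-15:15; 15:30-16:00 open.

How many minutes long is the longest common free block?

Nikolai ∩ Teo: 12:00-15:15.
Nikolai ∩ Teo ∩ Farrukh: 12:00-15:15.
Nikolai ∩ Teo ∩ Farrukh ∩ Esperanza: 12:00-15:15.
Nikolai ∩ Teo ∩ Farrukh ∩ Esperanza ∩ Zubin: 12:00-13:00, 13:15-15:15.
The longest is 13:15-15:15 at 120 minutes.

120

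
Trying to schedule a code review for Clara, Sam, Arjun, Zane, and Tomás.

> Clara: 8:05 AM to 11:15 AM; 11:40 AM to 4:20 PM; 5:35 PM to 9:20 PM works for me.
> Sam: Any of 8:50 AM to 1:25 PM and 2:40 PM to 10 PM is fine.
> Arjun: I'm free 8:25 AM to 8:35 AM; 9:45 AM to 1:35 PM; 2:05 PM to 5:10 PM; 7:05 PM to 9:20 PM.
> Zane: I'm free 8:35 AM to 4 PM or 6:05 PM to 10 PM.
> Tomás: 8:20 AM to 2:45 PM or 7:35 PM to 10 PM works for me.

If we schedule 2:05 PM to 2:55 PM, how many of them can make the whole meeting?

Clara, Arjun, and Zane can make the full 14:05-14:55 slot — that's 3.

3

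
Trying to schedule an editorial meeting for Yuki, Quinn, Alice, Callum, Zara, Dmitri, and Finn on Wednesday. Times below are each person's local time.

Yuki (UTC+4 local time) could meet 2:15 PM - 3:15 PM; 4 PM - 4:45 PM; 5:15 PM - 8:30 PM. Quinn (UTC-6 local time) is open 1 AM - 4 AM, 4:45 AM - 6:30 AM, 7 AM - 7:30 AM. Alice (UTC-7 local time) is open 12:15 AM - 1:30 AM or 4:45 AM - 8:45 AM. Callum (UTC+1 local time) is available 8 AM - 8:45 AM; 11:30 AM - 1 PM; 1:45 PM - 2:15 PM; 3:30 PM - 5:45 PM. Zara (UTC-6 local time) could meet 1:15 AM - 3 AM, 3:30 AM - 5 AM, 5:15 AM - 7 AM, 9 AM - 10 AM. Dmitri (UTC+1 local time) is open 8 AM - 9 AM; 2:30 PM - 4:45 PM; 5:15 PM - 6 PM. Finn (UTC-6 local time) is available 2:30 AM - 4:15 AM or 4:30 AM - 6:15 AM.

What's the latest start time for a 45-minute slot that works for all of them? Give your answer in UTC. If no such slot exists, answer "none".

none

Yuki in UTC: 10:15-11:15, 12:00-12:45, 13:15-16:30 (subtract 4h to convert from UTC+4).
Quinn in UTC: 07:00-10:00, 10:45-12:30, 13:00-13:30 (add 6h to convert from UTC-6).
Alice in UTC: 07:15-08:30, 11:45-15:45 (add 7h to convert from UTC-7).
Callum in UTC: 07:00-07:45, 10:30-12:00, 12:45-13:15, 14:30-16:45 (subtract 1h to convert from UTC+1).
Zara in UTC: 07:15-09:00, 09:30-11:00, 11:15-13:00, 15:00-16:00 (add 6h to convert from UTC-6).
Dmitri in UTC: 07:00-08:00, 13:30-15:45, 16:15-17:00 (subtract 1h to convert from UTC+1).
Finn in UTC: 08:30-10:15, 10:30-12:15 (add 6h to convert from UTC-6).
Yuki ∩ Quinn: 10:45-11:15, 12:00-12:30, 13:15-13:30.
Yuki ∩ Quinn ∩ Alice: 12:00-12:30, 13:15-13:30.
Yuki ∩ Quinn ∩ Alice ∩ Callum: ∅.
Yuki ∩ Quinn ∩ Alice ∩ Callum ∩ Zara: ∅.
Yuki ∩ Quinn ∩ Alice ∩ Callum ∩ Zara ∩ Dmitri: ∅.
Yuki ∩ Quinn ∩ Alice ∩ Callum ∩ Zara ∩ Dmitri ∩ Finn: ∅.
There is no time when everyone is free.
No common window is at least 45 minutes long.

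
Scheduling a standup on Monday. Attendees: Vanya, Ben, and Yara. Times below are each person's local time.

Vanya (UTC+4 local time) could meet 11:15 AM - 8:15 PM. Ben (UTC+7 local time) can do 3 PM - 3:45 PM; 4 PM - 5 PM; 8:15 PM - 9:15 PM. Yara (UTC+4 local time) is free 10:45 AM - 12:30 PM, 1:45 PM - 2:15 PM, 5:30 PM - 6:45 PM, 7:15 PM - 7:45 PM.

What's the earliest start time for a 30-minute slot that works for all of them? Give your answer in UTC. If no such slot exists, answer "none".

Vanya in UTC: 07:15-16:15 (subtract 4h to convert from UTC+4).
Ben in UTC: 08:00-08:45, 09:00-10:00, 13:15-14:15 (subtract 7h to convert from UTC+7).
Yara in UTC: 06:45-08:30, 09:45-10:15, 13:30-14:45, 15:15-15:45 (subtract 4h to convert from UTC+4).
Vanya ∩ Ben: 08:00-08:45, 09:00-10:00, 13:15-14:15.
Vanya ∩ Ben ∩ Yara: 08:00-08:30, 09:45-10:00, 13:30-14:15.
So the common availability across everyone is 08:00-08:30, 09:45-10:00, 13:30-14:15.
The first common window of at least 30 minutes is 08:00-08:30, so the earliest start is 08:00.

08:00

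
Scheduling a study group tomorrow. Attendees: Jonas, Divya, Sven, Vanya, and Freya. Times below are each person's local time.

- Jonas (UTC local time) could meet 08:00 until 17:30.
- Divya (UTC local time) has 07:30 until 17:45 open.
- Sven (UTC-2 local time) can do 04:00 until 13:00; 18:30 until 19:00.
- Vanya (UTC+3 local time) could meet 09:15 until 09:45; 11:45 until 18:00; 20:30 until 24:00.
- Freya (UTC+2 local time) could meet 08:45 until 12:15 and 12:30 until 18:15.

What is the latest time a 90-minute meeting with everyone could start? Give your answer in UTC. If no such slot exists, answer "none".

13:30

Jonas in UTC: 08:00-17:30.
Divya in UTC: 07:30-17:45.
Sven in UTC: 06:00-15:00, 20:30-21:00 (add 2h to convert from UTC-2).
Vanya in UTC: 06:15-06:45, 08:45-15:00, 17:30-21:00 (subtract 3h to convert from UTC+3).
Freya in UTC: 06:45-10:15, 10:30-16:15 (subtract 2h to convert from UTC+2).
Jonas ∩ Divya: 08:00-17:30.
Jonas ∩ Divya ∩ Sven: 08:00-15:00.
Jonas ∩ Divya ∩ Sven ∩ Vanya: 08:45-15:00.
Jonas ∩ Divya ∩ Sven ∩ Vanya ∩ Freya: 08:45-10:15, 10:30-15:00.
Those are the intersection windows.
The last common window of at least 90 minutes is 10:30-15:00; a 90-minute meeting can start as late as 13:30 and still end by 15:00.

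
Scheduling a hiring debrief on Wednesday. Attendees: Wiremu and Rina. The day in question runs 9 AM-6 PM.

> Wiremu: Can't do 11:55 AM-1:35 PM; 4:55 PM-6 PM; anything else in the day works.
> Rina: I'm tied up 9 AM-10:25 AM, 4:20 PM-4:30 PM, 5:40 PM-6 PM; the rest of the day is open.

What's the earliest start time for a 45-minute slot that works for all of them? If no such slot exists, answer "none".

Wiremu free: 09:00-11:55, 13:35-16:55 (invert busy blocks within the working day).
Rina free: 10:25-16:20, 16:30-17:40 (invert busy blocks within the working day).
Wiremu ∩ Rina: 10:25-11:55, 13:35-16:20, 16:30-16:55.
The first common window of at least 45 minutes is 10:25-11:55, so the earliest start is 10:25.

10:25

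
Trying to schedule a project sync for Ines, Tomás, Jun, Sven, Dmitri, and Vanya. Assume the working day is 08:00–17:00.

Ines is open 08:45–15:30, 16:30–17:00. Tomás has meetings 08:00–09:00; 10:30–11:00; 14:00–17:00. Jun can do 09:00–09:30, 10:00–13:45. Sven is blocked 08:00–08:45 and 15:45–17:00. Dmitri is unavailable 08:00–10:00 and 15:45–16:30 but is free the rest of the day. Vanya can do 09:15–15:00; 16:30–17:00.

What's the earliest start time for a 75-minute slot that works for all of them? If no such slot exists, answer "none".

11:00

Ines free: 08:45-15:30, 16:30-17:00.
Tomás free: 09:00-10:30, 11:00-14:00 (invert busy blocks within the working day).
Jun free: 09:00-09:30, 10:00-13:45.
Sven free: 08:45-15:45 (invert busy blocks within the working day).
Dmitri free: 10:00-15:45, 16:30-17:00 (invert busy blocks within the working day).
Vanya free: 09:15-15:00, 16:30-17:00.
Ines ∩ Tomás: 09:00-10:30, 11:00-14:00.
Ines ∩ Tomás ∩ Jun: 09:00-09:30, 10:00-10:30, 11:00-13:45.
Ines ∩ Tomás ∩ Jun ∩ Sven: 09:00-09:30, 10:00-10:30, 11:00-13:45.
Ines ∩ Tomás ∩ Jun ∩ Sven ∩ Dmitri: 10:00-10:30, 11:00-13:45.
Ines ∩ Tomás ∩ Jun ∩ Sven ∩ Dmitri ∩ Vanya: 10:00-10:30, 11:00-13:45.
Those are the intersection windows.
The first common window of at least 75 minutes is 11:00-13:45, so the earliest start is 11:00.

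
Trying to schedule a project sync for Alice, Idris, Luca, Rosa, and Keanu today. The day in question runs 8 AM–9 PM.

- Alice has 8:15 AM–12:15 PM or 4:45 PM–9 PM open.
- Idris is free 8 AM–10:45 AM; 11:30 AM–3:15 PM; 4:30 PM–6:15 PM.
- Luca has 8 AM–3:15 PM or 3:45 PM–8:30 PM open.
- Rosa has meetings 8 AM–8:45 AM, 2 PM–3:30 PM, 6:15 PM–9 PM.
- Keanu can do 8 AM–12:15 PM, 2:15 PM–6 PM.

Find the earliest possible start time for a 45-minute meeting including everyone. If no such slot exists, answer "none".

Alice free: 08:15-12:15, 16:45-21:00.
Idris free: 08:00-10:45, 11:30-15:15, 16:30-18:15.
Luca free: 08:00-15:15, 15:45-20:30.
Rosa free: 08:45-14:00, 15:30-18:15 (invert busy blocks within the working day).
Keanu free: 08:00-12:15, 14:15-18:00.
Alice ∩ Idris: 08:15-10:45, 11:30-12:15, 16:45-18:15.
Alice ∩ Idris ∩ Luca: 08:15-10:45, 11:30-12:15, 16:45-18:15.
Alice ∩ Idris ∩ Luca ∩ Rosa: 08:45-10:45, 11:30-12:15, 16:45-18:15.
Alice ∩ Idris ∩ Luca ∩ Rosa ∩ Keanu: 08:45-10:45, 11:30-12:15, 16:45-18:00.
Those are the intersection windows.
The first common window of at least 45 minutes is 08:45-10:45, so the earliest start is 08:45.

08:45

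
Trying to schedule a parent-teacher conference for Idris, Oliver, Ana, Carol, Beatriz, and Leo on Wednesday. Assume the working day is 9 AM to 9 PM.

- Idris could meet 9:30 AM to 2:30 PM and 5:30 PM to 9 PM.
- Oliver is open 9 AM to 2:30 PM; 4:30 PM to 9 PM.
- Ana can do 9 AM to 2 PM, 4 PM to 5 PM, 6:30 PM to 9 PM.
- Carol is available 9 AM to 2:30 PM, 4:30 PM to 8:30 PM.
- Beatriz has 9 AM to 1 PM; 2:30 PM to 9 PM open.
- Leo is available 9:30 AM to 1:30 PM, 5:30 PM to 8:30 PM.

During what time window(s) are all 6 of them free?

Idris ∩ Oliver: 09:30-14:30, 17:30-21:00.
Idris ∩ Oliver ∩ Ana: 09:30-14:00, 18:30-21:00.
Idris ∩ Oliver ∩ Ana ∩ Carol: 09:30-14:00, 18:30-20:30.
Idris ∩ Oliver ∩ Ana ∩ Carol ∩ Beatriz: 09:30-13:00, 18:30-20:30.
Idris ∩ Oliver ∩ Ana ∩ Carol ∩ Beatriz ∩ Leo: 09:30-13:00, 18:30-20:30.
So the common availability across everyone is 09:30-13:00, 18:30-20:30.

09:30-13:00, 18:30-20:30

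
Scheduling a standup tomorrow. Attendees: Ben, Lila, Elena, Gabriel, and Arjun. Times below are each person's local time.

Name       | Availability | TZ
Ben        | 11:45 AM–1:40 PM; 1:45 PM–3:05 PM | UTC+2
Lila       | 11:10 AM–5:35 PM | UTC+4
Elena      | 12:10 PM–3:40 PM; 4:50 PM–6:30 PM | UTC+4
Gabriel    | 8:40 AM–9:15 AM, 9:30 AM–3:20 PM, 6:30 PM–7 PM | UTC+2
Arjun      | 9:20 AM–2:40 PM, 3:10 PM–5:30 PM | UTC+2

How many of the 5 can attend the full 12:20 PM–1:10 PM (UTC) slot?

2

Ben in UTC: 09:45-11:40, 11:45-13:05 (subtract 2h to convert from UTC+2).
Lila in UTC: 07:10-13:35 (subtract 4h to convert from UTC+4).
Elena in UTC: 08:10-11:40, 12:50-14:30 (subtract 4h to convert from UTC+4).
Gabriel in UTC: 06:40-07:15, 07:30-13:20, 16:30-17:00 (subtract 2h to convert from UTC+2).
Arjun in UTC: 07:20-12:40, 13:10-15:30 (subtract 2h to convert from UTC+2).
Lila and Gabriel can make the full 12:20-13:10 slot — that's 2.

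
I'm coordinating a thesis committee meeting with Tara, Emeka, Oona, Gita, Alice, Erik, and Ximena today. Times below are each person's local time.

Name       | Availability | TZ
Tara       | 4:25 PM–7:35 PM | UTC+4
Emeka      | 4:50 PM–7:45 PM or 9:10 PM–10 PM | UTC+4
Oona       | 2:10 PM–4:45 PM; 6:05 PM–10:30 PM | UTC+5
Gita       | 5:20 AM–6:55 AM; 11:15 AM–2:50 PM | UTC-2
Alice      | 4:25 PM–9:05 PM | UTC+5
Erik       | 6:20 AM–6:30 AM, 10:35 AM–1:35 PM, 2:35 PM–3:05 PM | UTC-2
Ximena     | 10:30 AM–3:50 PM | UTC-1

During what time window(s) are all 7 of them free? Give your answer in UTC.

13:15-15:35

Tara in UTC: 12:25-15:35 (subtract 4h to convert from UTC+4).
Emeka in UTC: 12:50-15:45, 17:10-18:00 (subtract 4h to convert from UTC+4).
Oona in UTC: 09:10-11:45, 13:05-17:30 (subtract 5h to convert from UTC+5).
Gita in UTC: 07:20-08:55, 13:15-16:50 (add 2h to convert from UTC-2).
Alice in UTC: 11:25-16:05 (subtract 5h to convert from UTC+5).
Erik in UTC: 08:20-08:30, 12:35-15:35, 16:35-17:05 (add 2h to convert from UTC-2).
Ximena in UTC: 11:30-16:50 (add 1h to convert from UTC-1).
Tara ∩ Emeka: 12:50-15:35.
Tara ∩ Emeka ∩ Oona: 13:05-15:35.
Tara ∩ Emeka ∩ Oona ∩ Gita: 13:15-15:35.
Tara ∩ Emeka ∩ Oona ∩ Gita ∩ Alice: 13:15-15:35.
Tara ∩ Emeka ∩ Oona ∩ Gita ∩ Alice ∩ Erik: 13:15-15:35.
Tara ∩ Emeka ∩ Oona ∩ Gita ∩ Alice ∩ Erik ∩ Ximena: 13:15-15:35.
Those are the intersection windows.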